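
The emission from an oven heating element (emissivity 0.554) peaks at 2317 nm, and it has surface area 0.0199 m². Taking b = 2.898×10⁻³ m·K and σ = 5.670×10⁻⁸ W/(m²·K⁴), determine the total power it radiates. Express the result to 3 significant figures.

P ≈ 1.53×10³ W

Wien's law: T = b/λ_max = 2.898×10⁻³/2.317×10⁻⁶ = 1250.76 K.
Area A = 0.0199 m².
Then P = εσAT⁴ = 0.554×5.670×10⁻⁸×0.0199×(1250.76)⁴ = 1.53×10³ W.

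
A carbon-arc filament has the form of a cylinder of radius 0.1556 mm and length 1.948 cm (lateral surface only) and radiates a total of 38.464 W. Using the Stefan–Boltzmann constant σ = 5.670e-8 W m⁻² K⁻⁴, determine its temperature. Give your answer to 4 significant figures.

Lateral area A = 2πrL = 2π×1.556×10⁻⁴×0.01948 = 1.90449×10⁻⁵ m².
P = σAT⁴ ⇒ T = (P/(σA))^(1/4) = (38.464/(5.670×10⁻⁸×1.90449×10⁻⁵))^(1/4) = 2443 K.

T ≈ 2443 K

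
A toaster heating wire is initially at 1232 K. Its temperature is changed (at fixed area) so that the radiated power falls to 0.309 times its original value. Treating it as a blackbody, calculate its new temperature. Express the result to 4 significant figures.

T₂ ≈ 918.5 K

P ∝ T⁴, so T₂/T₁ = (P₂/P₁)^(1/4) = (0.309)^(1/4) = 0.745572.
T₂ = 1232 × 0.745572 = 918.5 K.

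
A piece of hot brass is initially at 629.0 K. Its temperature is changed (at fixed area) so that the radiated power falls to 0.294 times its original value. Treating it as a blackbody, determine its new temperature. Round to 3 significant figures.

P ∝ T⁴, so T₂/T₁ = (P₂/P₁)^(1/4) = (0.294)^(1/4) = 0.736354.
T₂ = 629.0 × 0.736354 = 463 K.

T₂ ≈ 463 K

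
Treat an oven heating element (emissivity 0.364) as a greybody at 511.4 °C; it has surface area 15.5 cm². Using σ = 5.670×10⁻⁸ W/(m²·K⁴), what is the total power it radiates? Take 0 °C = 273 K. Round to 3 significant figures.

T = 511.4 °C + 273 = 784.4 K.
Area A = 15.5 cm² = 1.55×10⁻³ m².
P = εσAT⁴ = 0.364 × 5.670×10⁻⁸ × 1.55×10⁻³ × (784.4)⁴ = 12.1 W.

P ≈ 12.1 W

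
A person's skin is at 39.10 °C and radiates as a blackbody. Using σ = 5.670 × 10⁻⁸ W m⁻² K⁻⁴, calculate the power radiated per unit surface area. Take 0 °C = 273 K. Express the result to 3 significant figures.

I ≈ 538 W/m²

T = 39.10 °C + 273 = 312.10 K.
Stefan–Boltzmann: I = σT⁴ = 5.670×10⁻⁸ × (312.10)⁴ = 538 W/m².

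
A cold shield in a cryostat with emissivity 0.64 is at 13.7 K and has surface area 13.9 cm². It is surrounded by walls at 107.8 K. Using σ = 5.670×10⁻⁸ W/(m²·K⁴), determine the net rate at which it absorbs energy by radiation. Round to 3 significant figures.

Net gain ≈ 6.81×10⁻³ W

Area A = 13.9 cm² = 1.39×10⁻³ m².
Net radiated power P_net = εσA(T⁴ − T₀⁴) = 0.64×5.670×10⁻⁸×1.39×10⁻³×(13.7⁴ − 107.8⁴).
T⁴ − T₀⁴ = 35227.5 − 1.35044×10⁸ = -1.35009×10⁸ K⁴, so P_net = -6.81×10⁻³ W — negative, meaning a net gain of 6.81×10⁻³ W.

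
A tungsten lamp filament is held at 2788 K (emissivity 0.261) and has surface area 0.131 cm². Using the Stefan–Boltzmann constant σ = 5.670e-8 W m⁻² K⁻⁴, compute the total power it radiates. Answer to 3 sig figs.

Area A = 0.131 cm² = 1.31×10⁻⁵ m².
P = εσAT⁴ = 0.261 × 5.670×10⁻⁸ × 1.31×10⁻⁵ × (2788)⁴ = 11.7 W.

P ≈ 11.7 W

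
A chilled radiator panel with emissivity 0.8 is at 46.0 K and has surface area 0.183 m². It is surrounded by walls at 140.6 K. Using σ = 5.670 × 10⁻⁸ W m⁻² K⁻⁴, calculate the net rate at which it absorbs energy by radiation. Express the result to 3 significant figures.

Net gain ≈ 3.21 W

Area A = 0.183 m².
Net radiated power P_net = εσA(T⁴ − T₀⁴) = 0.8×5.670×10⁻⁸×0.183×(46.0⁴ − 140.6⁴).
T⁴ − T₀⁴ = 4.47746×10⁶ − 3.90788×10⁸ = -3.86311×10⁸ K⁴, so P_net = -3.21 W — negative, meaning a net gain of 3.21 W.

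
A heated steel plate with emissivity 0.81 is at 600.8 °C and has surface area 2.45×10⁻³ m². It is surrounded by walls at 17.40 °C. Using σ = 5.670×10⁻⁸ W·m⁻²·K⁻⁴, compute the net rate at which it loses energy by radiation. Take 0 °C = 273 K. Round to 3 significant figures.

T = 600.8 °C + 273 = 873.8 K.
Surroundings: T = 17.40 °C + 273 = 290.40 K.
Area A = 2.45×10⁻³ m².
Net radiated power P_net = εσA(T⁴ − T₀⁴) = 0.81×5.670×10⁻⁸×2.45×10⁻³×(873.8⁴ − 290.40⁴).
T⁴ − T₀⁴ = 5.82973×10¹¹ − 7.11191×10⁹ = 5.75861×10¹¹ K⁴, so P_net = 64.8 W.

Net loss ≈ 64.8 W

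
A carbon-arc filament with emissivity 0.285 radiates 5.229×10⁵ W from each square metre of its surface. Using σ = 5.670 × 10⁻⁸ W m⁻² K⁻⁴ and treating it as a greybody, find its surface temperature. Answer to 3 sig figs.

I = εσT⁴, so T = (I/εσ)^(1/4) = (5.229×10⁵/(0.285×5.670×10⁻⁸))^(1/4) = 2.39×10³ K.

T ≈ 2.39×10³ K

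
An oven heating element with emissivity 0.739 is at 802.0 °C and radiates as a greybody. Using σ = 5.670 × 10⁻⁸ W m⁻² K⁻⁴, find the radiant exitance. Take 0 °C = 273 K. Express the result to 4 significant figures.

I ≈ 5.596×10⁴ W/m²

T = 802.0 °C + 273 = 1075.0 K.
Stefan–Boltzmann: I = εσT⁴ = 0.739 × 5.670×10⁻⁸ × (1075.0)⁴ = 5.596×10⁴ W/m².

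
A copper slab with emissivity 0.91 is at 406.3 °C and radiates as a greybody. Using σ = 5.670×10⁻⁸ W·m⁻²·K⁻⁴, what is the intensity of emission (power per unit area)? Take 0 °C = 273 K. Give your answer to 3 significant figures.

I ≈ 1.10×10⁴ W/m²

T = 406.3 °C + 273 = 679.3 K.
Stefan–Boltzmann: I = εσT⁴ = 0.91 × 5.670×10⁻⁸ × (679.3)⁴ = 1.10×10⁴ W/m².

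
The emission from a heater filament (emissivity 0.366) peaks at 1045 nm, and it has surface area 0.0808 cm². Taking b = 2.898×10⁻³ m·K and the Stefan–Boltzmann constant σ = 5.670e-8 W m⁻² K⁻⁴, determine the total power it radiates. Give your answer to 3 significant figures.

Wien's law: T = b/λ_max = 2.898×10⁻³/1.045×10⁻⁶ = 2773.21 K.
Area A = 0.0808 cm² = 8.08×10⁻⁶ m².
Then P = εσAT⁴ = 0.366×5.670×10⁻⁸×8.08×10⁻⁶×(2773.21)⁴ = 9.92 W.

P ≈ 9.92 W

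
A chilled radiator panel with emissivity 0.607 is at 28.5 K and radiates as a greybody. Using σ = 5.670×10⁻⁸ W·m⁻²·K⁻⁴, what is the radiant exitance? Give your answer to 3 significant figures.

Stefan–Boltzmann: I = εσT⁴ = 0.607 × 5.670×10⁻⁸ × (28.5)⁴ = 0.0227 W/m².

I ≈ 0.0227 W/m²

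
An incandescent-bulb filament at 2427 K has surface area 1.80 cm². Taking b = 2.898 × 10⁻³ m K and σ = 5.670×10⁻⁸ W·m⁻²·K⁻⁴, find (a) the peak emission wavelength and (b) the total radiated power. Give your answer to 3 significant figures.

λ_max ≈ 1.19 μm; P ≈ 354 W

(a) λ_max = b/T = 2.898×10⁻³/2427 = 1.194×10⁻⁶ m = 1.19 μm.
Area A = 1.80 cm² = 1.80×10⁻⁴ m².
(b) P = σAT⁴ = 5.670×10⁻⁸×1.80×10⁻⁴×(2427)⁴ = 354 W.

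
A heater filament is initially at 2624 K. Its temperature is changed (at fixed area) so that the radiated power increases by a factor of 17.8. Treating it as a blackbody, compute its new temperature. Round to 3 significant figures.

T₂ ≈ 5.39×10³ K

P ∝ T⁴, so T₂/T₁ = (P₂/P₁)^(1/4) = (17.8)^(1/4) = 2.05402.
T₂ = 2624 × 2.05402 = 5.39×10³ K.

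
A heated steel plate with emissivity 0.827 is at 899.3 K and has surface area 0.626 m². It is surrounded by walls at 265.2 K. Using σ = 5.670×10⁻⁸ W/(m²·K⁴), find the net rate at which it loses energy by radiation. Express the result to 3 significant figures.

Area A = 0.626 m².
Net radiated power P_net = εσA(T⁴ − T₀⁴) = 0.827×5.670×10⁻⁸×0.626×(899.3⁴ − 265.2⁴).
T⁴ − T₀⁴ = 6.54061×10¹¹ − 4.94646×10⁹ = 6.49115×10¹¹ K⁴, so P_net = 1.91×10⁴ W.

Net loss ≈ 1.91×10⁴ W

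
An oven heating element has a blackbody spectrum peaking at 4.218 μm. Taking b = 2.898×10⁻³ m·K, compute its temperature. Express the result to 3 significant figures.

Wien's law gives T = b/λ_max = (2.898×10⁻³ m·K)/(4.218×10⁻⁶ m) = 687 K.

T ≈ 687 K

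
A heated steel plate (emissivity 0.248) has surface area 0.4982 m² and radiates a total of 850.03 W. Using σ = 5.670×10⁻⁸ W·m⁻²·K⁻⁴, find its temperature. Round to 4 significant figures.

T ≈ 590.2 K

Area A = 0.4982 m².
P = εσAT⁴ ⇒ T = (P/(εσA))^(1/4) = (850.03/(0.248×5.670×10⁻⁸×0.4982))^(1/4) = 590.2 K.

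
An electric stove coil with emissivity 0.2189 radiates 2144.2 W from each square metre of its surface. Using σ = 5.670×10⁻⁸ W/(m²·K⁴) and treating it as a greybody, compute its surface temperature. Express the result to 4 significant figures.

T ≈ 644.7 K

I = εσT⁴, so T = (I/εσ)^(1/4) = (2144.2/(0.2189×5.670×10⁻⁸))^(1/4) = 644.7 K.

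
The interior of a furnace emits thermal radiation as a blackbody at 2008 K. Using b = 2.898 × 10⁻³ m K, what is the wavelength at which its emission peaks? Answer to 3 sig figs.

Wien's displacement law: λ_max = b/T = (2.898×10⁻³ m·K)/(2008 K) = 1.443×10⁻⁶ m.
That is 1.44×10³ nm, in the infrared range.

λ_max ≈ 1.44×10³ nm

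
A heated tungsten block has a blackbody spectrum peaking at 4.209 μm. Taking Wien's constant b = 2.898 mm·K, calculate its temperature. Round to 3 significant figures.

T ≈ 689 K

Wien's law gives T = b/λ_max = (2.898×10⁻³ m·K)/(4.209×10⁻⁶ m) = 689 K.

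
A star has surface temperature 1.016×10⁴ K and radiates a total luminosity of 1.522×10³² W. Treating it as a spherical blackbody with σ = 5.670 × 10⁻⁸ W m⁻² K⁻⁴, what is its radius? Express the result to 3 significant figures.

R ≈ 1.42×10¹¹ m

L = 4πR²σT⁴ ⇒ R = √(L/(4πσT⁴)).
σT⁴ = 6.04168×10⁸ W/m², so R = √(1.522×10³²/(4π×6.04168×10⁸)) = 1.42×10¹¹ m.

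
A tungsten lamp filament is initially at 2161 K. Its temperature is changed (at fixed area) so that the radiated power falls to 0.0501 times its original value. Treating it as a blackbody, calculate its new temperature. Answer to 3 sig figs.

P ∝ T⁴, so T₂/T₁ = (P₂/P₁)^(1/4) = (0.0501)^(1/4) = 0.473107.
T₂ = 2161 × 0.473107 = 1.02×10³ K.

T₂ ≈ 1.02×10³ K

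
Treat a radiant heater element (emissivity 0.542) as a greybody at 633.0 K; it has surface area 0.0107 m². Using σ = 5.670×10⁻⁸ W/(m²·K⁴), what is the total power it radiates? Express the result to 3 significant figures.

Area A = 0.0107 m².
P = εσAT⁴ = 0.542 × 5.670×10⁻⁸ × 0.0107 × (633.0)⁴ = 52.8 W.

P ≈ 52.8 W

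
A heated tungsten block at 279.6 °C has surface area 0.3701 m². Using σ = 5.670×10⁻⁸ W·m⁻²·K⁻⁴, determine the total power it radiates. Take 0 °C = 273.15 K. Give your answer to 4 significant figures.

P ≈ 1959 W

T = 279.6 °C + 273.15 = 552.75 K.
Area A = 0.3701 m².
P = σAT⁴ = 5.670×10⁻⁸ × 0.3701 × (552.75)⁴ = 1959 W.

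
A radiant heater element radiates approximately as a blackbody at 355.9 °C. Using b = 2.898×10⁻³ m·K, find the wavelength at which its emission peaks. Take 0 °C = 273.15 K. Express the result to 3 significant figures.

T = 355.9 °C + 273.15 = 629.05 K.
Wien's displacement law: λ_max = b/T = (2.898×10⁻³ m·K)/(629.05 K) = 4.607×10⁻⁶ m.
That is 4.61 μm, in the infrared range.

λ_max ≈ 4.61 μm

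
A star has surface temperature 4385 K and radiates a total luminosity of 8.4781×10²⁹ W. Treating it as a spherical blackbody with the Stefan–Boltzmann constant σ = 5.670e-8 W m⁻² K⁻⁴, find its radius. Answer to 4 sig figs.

R ≈ 5.673×10¹⁰ m

L = 4πR²σT⁴ ⇒ R = √(L/(4πσT⁴)).
σT⁴ = 2.09634×10⁷ W/m², so R = √(8.4781×10²⁹/(4π×2.09634×10⁷)) = 5.673×10¹⁰ m.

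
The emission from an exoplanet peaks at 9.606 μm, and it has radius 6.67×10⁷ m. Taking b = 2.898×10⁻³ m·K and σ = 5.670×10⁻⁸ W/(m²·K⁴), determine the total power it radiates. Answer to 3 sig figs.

P ≈ 2.63×10¹⁹ W

Wien's law: T = b/λ_max = 2.898×10⁻³/9.606×10⁻⁶ = 301.686 K.
Surface area A = 4πR² = 4π(6.67×10⁷ m)² = 5.59064×10¹⁶ m².
Then P = σAT⁴ = 5.670×10⁻⁸×5.59064×10¹⁶×(301.686)⁴ = 2.63×10¹⁹ W.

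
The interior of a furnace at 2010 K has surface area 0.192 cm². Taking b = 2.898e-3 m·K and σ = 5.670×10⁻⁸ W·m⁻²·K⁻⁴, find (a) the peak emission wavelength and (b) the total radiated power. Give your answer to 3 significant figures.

(a) λ_max = b/T = 2.898×10⁻³/2010 = 1.442×10⁻⁶ m = 1.44 μm.
Area A = 0.192 cm² = 1.92×10⁻⁵ m².
(b) P = σAT⁴ = 5.670×10⁻⁸×1.92×10⁻⁵×(2010)⁴ = 17.8 W.

λ_max ≈ 1.44 μm; P ≈ 17.8 W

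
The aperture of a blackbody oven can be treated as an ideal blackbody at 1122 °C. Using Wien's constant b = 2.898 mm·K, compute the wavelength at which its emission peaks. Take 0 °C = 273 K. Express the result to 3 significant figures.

T = 1122 °C + 273 = 1395 K.
Wien's displacement law: λ_max = b/T = (2.898×10⁻³ m·K)/(1395 K) = 2.077×10⁻⁶ m.
That is 2.08 μm, in the infrared range.

λ_max ≈ 2.08 μm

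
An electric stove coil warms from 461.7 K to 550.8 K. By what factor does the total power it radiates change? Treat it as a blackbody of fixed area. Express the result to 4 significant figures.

P₂/P₁ ≈ 2.026

P ∝ T⁴, so P₂/P₁ = (T₂/T₁)⁴ = (550.8/461.7)⁴ = (1.19298)⁴ = 2.026.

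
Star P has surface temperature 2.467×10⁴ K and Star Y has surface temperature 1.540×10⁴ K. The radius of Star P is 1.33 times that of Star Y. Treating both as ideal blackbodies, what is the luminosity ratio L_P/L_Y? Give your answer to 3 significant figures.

L_P/L_Y ≈ 11.6

L ∝ R²T⁴, so L_P/L_Y = (R_P/R_Y)²(T_P/T_Y)⁴ = (1.33)² × (2.467×10⁴/1.540×10⁴)⁴ = 1.7689 × 6.58558 = 11.6.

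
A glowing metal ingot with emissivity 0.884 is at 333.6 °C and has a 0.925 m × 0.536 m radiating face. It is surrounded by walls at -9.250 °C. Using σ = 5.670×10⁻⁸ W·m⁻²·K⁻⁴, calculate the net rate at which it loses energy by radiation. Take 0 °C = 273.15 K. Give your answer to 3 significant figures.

T = 333.6 °C + 273.15 = 606.75 K.
Surroundings: T = -9.250 °C + 273.15 = 263.900 K.
Area A = 0.925 × 0.536 = 0.4958 m².
Net radiated power P_net = εσA(T⁴ − T₀⁴) = 0.884×5.670×10⁻⁸×0.4958×(606.75⁴ − 263.900⁴).
T⁴ − T₀⁴ = 1.35531×10¹¹ − 4.85018×10⁹ = 1.30681×10¹¹ K⁴, so P_net = 3.25×10³ W.

Net loss ≈ 3.25×10³ W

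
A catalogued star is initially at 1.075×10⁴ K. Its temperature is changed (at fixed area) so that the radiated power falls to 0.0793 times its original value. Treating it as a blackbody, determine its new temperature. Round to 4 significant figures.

T₂ ≈ 5705 K

P ∝ T⁴, so T₂/T₁ = (P₂/P₁)^(1/4) = (0.0793)^(1/4) = 0.530662.
T₂ = 1.075×10⁴ × 0.530662 = 5705 K.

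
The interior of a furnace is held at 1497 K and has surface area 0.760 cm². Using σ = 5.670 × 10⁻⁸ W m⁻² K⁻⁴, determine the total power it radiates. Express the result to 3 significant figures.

Area A = 0.760 cm² = 7.60×10⁻⁵ m².
P = σAT⁴ = 5.670×10⁻⁸ × 7.60×10⁻⁵ × (1497)⁴ = 21.6 W.

P ≈ 21.6 W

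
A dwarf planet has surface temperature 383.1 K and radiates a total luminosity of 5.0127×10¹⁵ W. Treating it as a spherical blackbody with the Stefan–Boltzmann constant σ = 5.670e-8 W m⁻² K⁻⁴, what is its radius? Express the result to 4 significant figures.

R ≈ 5.715×10⁵ m

L = 4πR²σT⁴ ⇒ R = √(L/(4πσT⁴)).
σT⁴ = 1221.33 W/m², so R = √(5.0127×10¹⁵/(4π×1221.33)) = 5.715×10⁵ m.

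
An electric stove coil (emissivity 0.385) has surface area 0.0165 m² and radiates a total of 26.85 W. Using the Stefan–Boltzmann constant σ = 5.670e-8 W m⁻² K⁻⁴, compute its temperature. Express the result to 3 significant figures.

Area A = 0.0165 m².
P = εσAT⁴ ⇒ T = (P/(εσA))^(1/4) = (26.85/(0.385×5.670×10⁻⁸×0.0165))^(1/4) = 523 K.

T ≈ 523 K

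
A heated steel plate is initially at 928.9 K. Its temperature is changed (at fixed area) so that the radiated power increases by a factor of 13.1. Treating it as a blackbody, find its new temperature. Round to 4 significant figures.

T₂ ≈ 1767 K

P ∝ T⁴, so T₂/T₁ = (P₂/P₁)^(1/4) = (13.1)^(1/4) = 1.90247.
T₂ = 928.9 × 1.90247 = 1767 K.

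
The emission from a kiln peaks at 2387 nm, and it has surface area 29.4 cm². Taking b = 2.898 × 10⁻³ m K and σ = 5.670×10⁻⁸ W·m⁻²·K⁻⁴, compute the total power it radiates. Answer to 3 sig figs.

Wien's law: T = b/λ_max = 2.898×10⁻³/2.387×10⁻⁶ = 1214.08 K.
Area A = 29.4 cm² = 2.94×10⁻³ m².
Then P = σAT⁴ = 5.670×10⁻⁸×2.94×10⁻³×(1214.08)⁴ = 362 W.

P ≈ 362 W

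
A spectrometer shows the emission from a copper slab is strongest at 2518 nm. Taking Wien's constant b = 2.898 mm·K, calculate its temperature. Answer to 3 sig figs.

T ≈ 1.15×10³ K

Wien's law gives T = b/λ_max = (2.898×10⁻³ m·K)/(2.518×10⁻⁶ m) = 1.15×10³ K.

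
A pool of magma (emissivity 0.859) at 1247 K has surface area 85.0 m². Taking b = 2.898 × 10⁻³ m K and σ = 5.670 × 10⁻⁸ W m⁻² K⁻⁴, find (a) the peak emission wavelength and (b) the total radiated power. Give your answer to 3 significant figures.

(a) λ_max = b/T = 2.898×10⁻³/1247 = 2.324×10⁻⁶ m = 2.32 μm.
Area A = 85.0 m².
(b) P = εσAT⁴ = 0.859×5.670×10⁻⁸×85.0×(1247)⁴ = 1.00×10⁷ W.

λ_max ≈ 2.32 μm; P ≈ 1.00×10⁷ W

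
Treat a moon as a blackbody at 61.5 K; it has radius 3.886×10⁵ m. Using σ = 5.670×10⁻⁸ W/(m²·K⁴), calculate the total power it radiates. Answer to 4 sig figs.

Surface area A = 4πR² = 4π(3.886×10⁵ m)² = 1.89765×10¹² m².
P = σAT⁴ = 5.670×10⁻⁸ × 1.89765×10¹² × (61.5)⁴ = 1.539×10¹² W.

P ≈ 1.539×10¹² W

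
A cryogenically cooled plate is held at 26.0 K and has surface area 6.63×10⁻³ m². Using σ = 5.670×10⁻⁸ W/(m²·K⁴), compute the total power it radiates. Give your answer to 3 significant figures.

P ≈ 1.72×10⁻⁴ W

Area A = 6.63×10⁻³ m².
P = σAT⁴ = 5.670×10⁻⁸ × 6.63×10⁻³ × (26.0)⁴ = 1.72×10⁻⁴ W.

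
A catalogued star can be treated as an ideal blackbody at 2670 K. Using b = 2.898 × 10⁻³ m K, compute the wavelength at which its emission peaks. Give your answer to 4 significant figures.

λ_max ≈ 1.085 μm

Wien's displacement law: λ_max = b/T = (2.898×10⁻³ m·K)/(2670 K) = 1.0854×10⁻⁶ m.
That is 1.085 μm, in the infrared range.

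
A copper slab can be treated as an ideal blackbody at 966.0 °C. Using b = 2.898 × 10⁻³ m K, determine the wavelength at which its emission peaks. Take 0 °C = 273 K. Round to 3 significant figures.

T = 966.0 °C + 273 = 1239.0 K.
Wien's displacement law: λ_max = b/T = (2.898×10⁻³ m·K)/(1239.0 K) = 2.339×10⁻⁶ m.
That is 2.34 μm, in the infrared range.

λ_max ≈ 2.34 μm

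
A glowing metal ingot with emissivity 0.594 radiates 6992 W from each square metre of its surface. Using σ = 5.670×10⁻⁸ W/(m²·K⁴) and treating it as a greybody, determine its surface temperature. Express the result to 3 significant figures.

T ≈ 675 K

I = εσT⁴, so T = (I/εσ)^(1/4) = (6992/(0.594×5.670×10⁻⁸))^(1/4) = 675 K.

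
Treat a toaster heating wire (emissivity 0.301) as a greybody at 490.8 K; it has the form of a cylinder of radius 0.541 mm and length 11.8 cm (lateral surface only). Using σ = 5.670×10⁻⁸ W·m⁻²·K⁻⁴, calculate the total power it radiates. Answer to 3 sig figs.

Lateral area A = 2πrL = 2π×5.41×10⁻⁴×0.118 = 4.01106×10⁻⁴ m².
P = εσAT⁴ = 0.301 × 5.670×10⁻⁸ × 4.01106×10⁻⁴ × (490.8)⁴ = 0.397 W.

P ≈ 0.397 W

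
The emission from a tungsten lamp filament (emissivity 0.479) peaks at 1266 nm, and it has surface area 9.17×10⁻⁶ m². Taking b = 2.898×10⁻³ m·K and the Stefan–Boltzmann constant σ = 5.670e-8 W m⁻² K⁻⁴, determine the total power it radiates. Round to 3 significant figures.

P ≈ 6.84 W

Wien's law: T = b/λ_max = 2.898×10⁻³/1.266×10⁻⁶ = 2289.10 K.
Area A = 9.17×10⁻⁶ m².
Then P = εσAT⁴ = 0.479×5.670×10⁻⁸×9.17×10⁻⁶×(2289.10)⁴ = 6.84 W.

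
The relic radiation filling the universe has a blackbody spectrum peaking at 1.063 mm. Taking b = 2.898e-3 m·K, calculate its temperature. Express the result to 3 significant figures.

T ≈ 2.73 K

Wien's law gives T = b/λ_max = (2.898×10⁻³ m·K)/(1.063×10⁻³ m) = 2.73 K.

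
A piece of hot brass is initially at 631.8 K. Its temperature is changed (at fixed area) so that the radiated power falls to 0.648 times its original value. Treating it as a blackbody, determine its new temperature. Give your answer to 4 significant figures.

T₂ ≈ 566.9 K

P ∝ T⁴, so T₂/T₁ = (P₂/P₁)^(1/4) = (0.648)^(1/4) = 0.897209.
T₂ = 631.8 × 0.897209 = 566.9 K.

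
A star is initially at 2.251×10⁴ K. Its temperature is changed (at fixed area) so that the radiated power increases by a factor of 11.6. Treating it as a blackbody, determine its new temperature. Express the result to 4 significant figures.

P ∝ T⁴, so T₂/T₁ = (P₂/P₁)^(1/4) = (11.6)^(1/4) = 1.84550.
T₂ = 2.251×10⁴ × 1.84550 = 4.154×10⁴ K.

T₂ ≈ 4.154×10⁴ K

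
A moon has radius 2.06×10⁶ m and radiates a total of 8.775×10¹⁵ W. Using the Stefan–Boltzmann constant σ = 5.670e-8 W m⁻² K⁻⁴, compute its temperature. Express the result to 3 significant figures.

Surface area A = 4πR² = 4π(2.06×10⁶ m)² = 5.33267×10¹³ m².
P = σAT⁴ ⇒ T = (P/(σA))^(1/4) = (8.775×10¹⁵/(5.670×10⁻⁸×5.33267×10¹³))^(1/4) = 232 K.

T ≈ 232 K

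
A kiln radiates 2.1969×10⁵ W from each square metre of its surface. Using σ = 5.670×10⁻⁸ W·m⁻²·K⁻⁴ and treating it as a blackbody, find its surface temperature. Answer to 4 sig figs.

I = σT⁴, so T = (I/σ)^(1/4) = (2.1969×10⁵/(5.670×10⁻⁸))^(1/4) = 1403 K.

T ≈ 1403 K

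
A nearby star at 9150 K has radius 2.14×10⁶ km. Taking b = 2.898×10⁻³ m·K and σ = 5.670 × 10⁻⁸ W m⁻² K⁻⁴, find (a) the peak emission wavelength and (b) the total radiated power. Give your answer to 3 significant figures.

λ_max ≈ 0.317 μm; P ≈ 2.29×10²⁸ W

(a) λ_max = b/T = 2.898×10⁻³/9150 = 3.167×10⁻⁷ m = 0.317 μm.
Surface area A = 4πR² = 4π(2.14×10⁹ m)² = 5.75490×10¹⁹ m².
(b) P = σAT⁴ = 5.670×10⁻⁸×5.75490×10¹⁹×(9150)⁴ = 2.29×10²⁸ W.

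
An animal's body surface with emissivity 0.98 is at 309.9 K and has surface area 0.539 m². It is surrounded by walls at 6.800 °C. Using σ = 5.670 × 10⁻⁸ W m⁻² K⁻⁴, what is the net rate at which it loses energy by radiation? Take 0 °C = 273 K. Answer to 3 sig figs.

Surroundings: T = 6.800 °C + 273 = 279.800 K.
Area A = 0.539 m².
Net radiated power P_net = εσA(T⁴ − T₀⁴) = 0.98×5.670×10⁻⁸×0.539×(309.9⁴ − 279.800⁴).
T⁴ − T₀⁴ = 9.22330×10⁹ − 6.12902×10⁹ = 3.09428×10⁹ K⁴, so P_net = 92.7 W.

Net loss ≈ 92.7 W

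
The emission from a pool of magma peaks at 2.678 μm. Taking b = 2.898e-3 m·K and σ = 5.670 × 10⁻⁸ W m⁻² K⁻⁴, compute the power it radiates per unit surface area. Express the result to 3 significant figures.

Wien's law: T = b/λ_max = 2.898×10⁻³/2.678×10⁻⁶ = 1082.15 K.
Then I = σT⁴ = 5.670×10⁻⁸×(1082.15)⁴ = 7.78×10⁴ W/m².

I ≈ 7.78×10⁴ W/m²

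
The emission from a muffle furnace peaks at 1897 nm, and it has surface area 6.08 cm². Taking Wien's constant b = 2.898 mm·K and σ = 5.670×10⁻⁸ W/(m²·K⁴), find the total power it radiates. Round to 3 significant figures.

P ≈ 188 W

Wien's law: T = b/λ_max = 2.898×10⁻³/1.897×10⁻⁶ = 1527.68 K.
Area A = 6.08 cm² = 6.08×10⁻⁴ m².
Then P = σAT⁴ = 5.670×10⁻⁸×6.08×10⁻⁴×(1527.68)⁴ = 188 W.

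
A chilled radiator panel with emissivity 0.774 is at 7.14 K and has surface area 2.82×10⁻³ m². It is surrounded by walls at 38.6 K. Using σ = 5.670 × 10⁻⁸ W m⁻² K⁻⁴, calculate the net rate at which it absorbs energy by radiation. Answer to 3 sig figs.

Net gain ≈ 2.74×10⁻⁴ W

Area A = 2.82×10⁻³ m².
Net radiated power P_net = εσA(T⁴ − T₀⁴) = 0.774×5.670×10⁻⁸×2.82×10⁻³×(7.14⁴ − 38.6⁴).
T⁴ − T₀⁴ = 2598.92 − 2.21998×10⁶ = -2.21738×10⁶ K⁴, so P_net = -2.74×10⁻⁴ W — negative, meaning a net gain of 2.74×10⁻⁴ W.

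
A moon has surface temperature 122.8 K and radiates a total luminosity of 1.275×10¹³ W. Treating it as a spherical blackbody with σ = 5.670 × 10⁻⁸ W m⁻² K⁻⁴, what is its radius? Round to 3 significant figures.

L = 4πR²σT⁴ ⇒ R = √(L/(4πσT⁴)).
σT⁴ = 12.8937 W/m², so R = √(1.275×10¹³/(4π×12.8937)) = 2.81×10⁵ m.

R ≈ 2.81×10⁵ m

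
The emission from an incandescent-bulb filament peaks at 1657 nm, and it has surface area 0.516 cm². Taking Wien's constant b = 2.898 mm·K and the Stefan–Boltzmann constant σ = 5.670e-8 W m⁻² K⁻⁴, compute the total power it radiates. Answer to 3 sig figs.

Wien's law: T = b/λ_max = 2.898×10⁻³/1.657×10⁻⁶ = 1748.94 K.
Area A = 0.516 cm² = 5.16×10⁻⁵ m².
Then P = σAT⁴ = 5.670×10⁻⁸×5.16×10⁻⁵×(1748.94)⁴ = 27.4 W.

P ≈ 27.4 W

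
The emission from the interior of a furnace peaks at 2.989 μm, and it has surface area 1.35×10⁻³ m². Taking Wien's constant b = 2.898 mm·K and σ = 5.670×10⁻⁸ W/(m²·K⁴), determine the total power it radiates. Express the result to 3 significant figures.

Wien's law: T = b/λ_max = 2.898×10⁻³/2.989×10⁻⁶ = 969.555 K.
Area A = 1.35×10⁻³ m².
Then P = σAT⁴ = 5.670×10⁻⁸×1.35×10⁻³×(969.555)⁴ = 67.6 W.

P ≈ 67.6 W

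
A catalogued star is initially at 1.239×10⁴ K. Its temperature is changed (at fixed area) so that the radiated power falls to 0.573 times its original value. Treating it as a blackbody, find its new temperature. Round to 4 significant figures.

T₂ ≈ 1.078×10⁴ K

P ∝ T⁴, so T₂/T₁ = (P₂/P₁)^(1/4) = (0.573)^(1/4) = 0.870039.
T₂ = 1.239×10⁴ × 0.870039 = 1.078×10⁴ K.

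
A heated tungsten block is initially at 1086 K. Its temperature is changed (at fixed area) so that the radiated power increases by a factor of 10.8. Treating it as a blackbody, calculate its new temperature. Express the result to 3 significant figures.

T₂ ≈ 1.97×10³ K

P ∝ T⁴, so T₂/T₁ = (P₂/P₁)^(1/4) = (10.8)^(1/4) = 1.81283.
T₂ = 1086 × 1.81283 = 1.97×10³ K.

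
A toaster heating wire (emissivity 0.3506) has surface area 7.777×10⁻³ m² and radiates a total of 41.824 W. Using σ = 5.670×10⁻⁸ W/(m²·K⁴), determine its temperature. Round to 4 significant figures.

T ≈ 721.2 K

Area A = 7.777×10⁻³ m².
P = εσAT⁴ ⇒ T = (P/(εσA))^(1/4) = (41.824/(0.3506×5.670×10⁻⁸×7.777×10⁻³))^(1/4) = 721.2 K.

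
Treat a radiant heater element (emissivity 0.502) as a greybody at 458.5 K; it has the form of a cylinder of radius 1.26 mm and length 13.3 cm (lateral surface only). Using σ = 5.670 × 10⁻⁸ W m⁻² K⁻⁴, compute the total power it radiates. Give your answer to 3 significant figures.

P ≈ 1.32 W

Lateral area A = 2πrL = 2π×1.26×10⁻³×0.133 = 1.05294×10⁻³ m².
P = εσAT⁴ = 0.502 × 5.670×10⁻⁸ × 1.05294×10⁻³ × (458.5)⁴ = 1.32 W.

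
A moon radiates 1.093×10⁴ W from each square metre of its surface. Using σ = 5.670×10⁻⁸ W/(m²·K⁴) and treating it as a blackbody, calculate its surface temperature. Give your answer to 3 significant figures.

I = σT⁴, so T = (I/σ)^(1/4) = (1.093×10⁴/(5.670×10⁻⁸))^(1/4) = 663 K.

T ≈ 663 K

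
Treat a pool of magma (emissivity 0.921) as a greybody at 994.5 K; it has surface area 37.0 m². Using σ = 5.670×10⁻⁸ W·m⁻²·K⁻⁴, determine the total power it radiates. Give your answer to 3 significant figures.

Area A = 37.0 m².
P = εσAT⁴ = 0.921 × 5.670×10⁻⁸ × 37.0 × (994.5)⁴ = 1.89×10⁶ W.

P ≈ 1.89×10⁶ W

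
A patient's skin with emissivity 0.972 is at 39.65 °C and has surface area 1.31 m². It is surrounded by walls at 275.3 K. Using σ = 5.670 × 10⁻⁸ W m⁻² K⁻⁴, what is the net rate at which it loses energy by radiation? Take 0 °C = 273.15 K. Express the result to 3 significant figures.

T = 39.65 °C + 273.15 = 312.80 K.
Area A = 1.31 m².
Net radiated power P_net = εσA(T⁴ − T₀⁴) = 0.972×5.670×10⁻⁸×1.31×(312.80⁴ − 275.3⁴).
T⁴ − T₀⁴ = 9.57342×10⁹ − 5.74414×10⁹ = 3.82928×10⁹ K⁴, so P_net = 276 W.

Net loss ≈ 276 W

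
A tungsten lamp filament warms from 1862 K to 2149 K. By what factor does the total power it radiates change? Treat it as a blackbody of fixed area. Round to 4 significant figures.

P ∝ T⁴, so P₂/P₁ = (T₂/T₁)⁴ = (2149/1862)⁴ = (1.15414)⁴ = 1.774.

P₂/P₁ ≈ 1.774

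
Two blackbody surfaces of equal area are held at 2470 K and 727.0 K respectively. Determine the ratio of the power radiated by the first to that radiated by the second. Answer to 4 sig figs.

P₁/P₂ ≈ 133.2

With equal areas, P₁/P₂ = (T₁/T₂)⁴ = (2470/727.0)⁴ = 133.2.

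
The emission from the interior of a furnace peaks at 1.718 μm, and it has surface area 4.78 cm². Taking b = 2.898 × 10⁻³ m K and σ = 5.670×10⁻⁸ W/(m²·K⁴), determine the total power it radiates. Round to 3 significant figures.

Wien's law: T = b/λ_max = 2.898×10⁻³/1.718×10⁻⁶ = 1686.85 K.
Area A = 4.78 cm² = 4.78×10⁻⁴ m².
Then P = σAT⁴ = 5.670×10⁻⁸×4.78×10⁻⁴×(1686.85)⁴ = 219 W.

P ≈ 219 W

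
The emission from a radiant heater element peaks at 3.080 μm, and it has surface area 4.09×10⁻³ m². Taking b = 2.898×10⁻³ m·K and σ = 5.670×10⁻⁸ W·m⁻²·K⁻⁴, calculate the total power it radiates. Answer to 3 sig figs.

P ≈ 182 W

Wien's law: T = b/λ_max = 2.898×10⁻³/3.080×10⁻⁶ = 940.909 K.
Area A = 4.09×10⁻³ m².
Then P = σAT⁴ = 5.670×10⁻⁸×4.09×10⁻³×(940.909)⁴ = 182 W.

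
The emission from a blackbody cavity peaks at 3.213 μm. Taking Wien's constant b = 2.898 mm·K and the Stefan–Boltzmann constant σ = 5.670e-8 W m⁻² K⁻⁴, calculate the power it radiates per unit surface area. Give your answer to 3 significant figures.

I ≈ 3.75×10⁴ W/m²

Wien's law: T = b/λ_max = 2.898×10⁻³/3.213×10⁻⁶ = 901.961 K.
Then I = σT⁴ = 5.670×10⁻⁸×(901.961)⁴ = 3.75×10⁴ W/m².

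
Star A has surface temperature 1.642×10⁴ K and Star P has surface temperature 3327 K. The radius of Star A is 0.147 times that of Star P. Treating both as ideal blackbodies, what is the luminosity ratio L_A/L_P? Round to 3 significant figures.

L ∝ R²T⁴, so L_A/L_P = (R_A/R_P)²(T_A/T_P)⁴ = (0.147)² × (1.642×10⁴/3327)⁴ = 0.021609 × 593.310 = 12.8.

L_A/L_P ≈ 12.8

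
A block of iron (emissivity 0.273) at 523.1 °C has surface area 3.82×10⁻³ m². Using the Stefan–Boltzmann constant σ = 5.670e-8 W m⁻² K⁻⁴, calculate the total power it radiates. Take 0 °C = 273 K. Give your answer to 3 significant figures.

T = 523.1 °C + 273 = 796.1 K.
Area A = 3.82×10⁻³ m².
P = εσAT⁴ = 0.273 × 5.670×10⁻⁸ × 3.82×10⁻³ × (796.1)⁴ = 23.8 W.

P ≈ 23.8 W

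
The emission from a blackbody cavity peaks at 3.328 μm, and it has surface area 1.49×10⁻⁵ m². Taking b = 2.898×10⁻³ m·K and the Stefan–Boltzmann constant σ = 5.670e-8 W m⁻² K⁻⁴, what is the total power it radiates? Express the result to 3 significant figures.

P ≈ 0.486 W

Wien's law: T = b/λ_max = 2.898×10⁻³/3.328×10⁻⁶ = 870.793 K.
Area A = 1.49×10⁻⁵ m².
Then P = σAT⁴ = 5.670×10⁻⁸×1.49×10⁻⁵×(870.793)⁴ = 0.486 W.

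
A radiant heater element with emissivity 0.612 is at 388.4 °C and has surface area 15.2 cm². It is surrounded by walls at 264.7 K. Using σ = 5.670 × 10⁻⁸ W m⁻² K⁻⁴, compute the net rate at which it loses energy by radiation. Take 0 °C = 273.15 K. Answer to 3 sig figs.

T = 388.4 °C + 273.15 = 661.55 K.
Area A = 15.2 cm² = 1.52×10⁻³ m².
Net radiated power P_net = εσA(T⁴ − T₀⁴) = 0.612×5.670×10⁻⁸×1.52×10⁻³×(661.55⁴ − 264.7⁴).
T⁴ − T₀⁴ = 1.91536×10¹¹ − 4.90926×10⁹ = 1.86627×10¹¹ K⁴, so P_net = 9.84 W.

Net loss ≈ 9.84 W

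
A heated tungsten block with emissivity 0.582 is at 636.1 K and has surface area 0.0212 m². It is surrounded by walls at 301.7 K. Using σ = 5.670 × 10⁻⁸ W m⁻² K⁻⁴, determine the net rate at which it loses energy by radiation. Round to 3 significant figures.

Area A = 0.0212 m².
Net radiated power P_net = εσA(T⁴ − T₀⁴) = 0.582×5.670×10⁻⁸×0.0212×(636.1⁴ − 301.7⁴).
T⁴ − T₀⁴ = 1.63720×10¹¹ − 8.28517×10⁹ = 1.55435×10¹¹ K⁴, so P_net = 109 W.

Net loss ≈ 109 W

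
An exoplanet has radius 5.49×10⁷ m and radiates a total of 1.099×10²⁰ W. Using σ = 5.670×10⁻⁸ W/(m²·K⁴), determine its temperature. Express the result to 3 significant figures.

Surface area A = 4πR² = 4π(5.49×10⁷ m)² = 3.78752×10¹⁶ m².
P = σAT⁴ ⇒ T = (P/(σA))^(1/4) = (1.099×10²⁰/(5.670×10⁻⁸×3.78752×10¹⁶))^(1/4) = 476 K.

T ≈ 476 K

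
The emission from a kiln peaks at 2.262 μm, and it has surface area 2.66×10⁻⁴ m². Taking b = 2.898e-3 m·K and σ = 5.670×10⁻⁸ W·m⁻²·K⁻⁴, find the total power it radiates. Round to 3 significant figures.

Wien's law: T = b/λ_max = 2.898×10⁻³/2.262×10⁻⁶ = 1281.17 K.
Area A = 2.66×10⁻⁴ m².
Then P = σAT⁴ = 5.670×10⁻⁸×2.66×10⁻⁴×(1281.17)⁴ = 40.6 W.

P ≈ 40.6 W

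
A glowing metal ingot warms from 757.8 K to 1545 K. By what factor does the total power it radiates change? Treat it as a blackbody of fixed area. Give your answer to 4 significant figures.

P ∝ T⁴, so P₂/P₁ = (T₂/T₁)⁴ = (1545/757.8)⁴ = (2.03880)⁴ = 17.28.

P₂/P₁ ≈ 17.28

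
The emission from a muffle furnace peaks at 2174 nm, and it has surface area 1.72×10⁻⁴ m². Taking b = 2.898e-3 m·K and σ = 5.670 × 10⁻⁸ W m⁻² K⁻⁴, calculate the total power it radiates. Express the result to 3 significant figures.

P ≈ 30.8 W

Wien's law: T = b/λ_max = 2.898×10⁻³/2.174×10⁻⁶ = 1333.03 K.
Area A = 1.72×10⁻⁴ m².
Then P = σAT⁴ = 5.670×10⁻⁸×1.72×10⁻⁴×(1333.03)⁴ = 30.8 W.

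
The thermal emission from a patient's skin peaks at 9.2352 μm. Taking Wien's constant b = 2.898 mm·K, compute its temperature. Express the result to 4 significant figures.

Wien's law gives T = b/λ_max = (2.898×10⁻³ m·K)/(9.2352×10⁻⁶ m) = 313.8 K.

T ≈ 313.8 K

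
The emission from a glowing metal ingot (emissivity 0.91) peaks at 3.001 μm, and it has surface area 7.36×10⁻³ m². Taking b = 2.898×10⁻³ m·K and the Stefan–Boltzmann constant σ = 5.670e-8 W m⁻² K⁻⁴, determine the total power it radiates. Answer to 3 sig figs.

Wien's law: T = b/λ_max = 2.898×10⁻³/3.001×10⁻⁶ = 965.678 K.
Area A = 7.36×10⁻³ m².
Then P = εσAT⁴ = 0.91×5.670×10⁻⁸×7.36×10⁻³×(965.678)⁴ = 330 W.

P ≈ 330 W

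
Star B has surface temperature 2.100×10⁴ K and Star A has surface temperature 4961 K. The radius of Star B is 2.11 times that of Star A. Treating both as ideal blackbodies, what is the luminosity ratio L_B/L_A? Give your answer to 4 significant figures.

L ∝ R²T⁴, so L_B/L_A = (R_B/R_A)²(T_B/T_A)⁴ = (2.11)² × (2.100×10⁴/4961)⁴ = 4.4521 × 321.070 = 1429.

L_B/L_A ≈ 1429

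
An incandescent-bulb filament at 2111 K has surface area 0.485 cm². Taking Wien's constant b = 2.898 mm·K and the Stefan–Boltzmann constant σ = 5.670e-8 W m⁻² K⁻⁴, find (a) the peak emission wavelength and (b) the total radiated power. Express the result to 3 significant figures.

λ_max ≈ 1.37 μm; P ≈ 54.6 W

(a) λ_max = b/T = 2.898×10⁻³/2111 = 1.373×10⁻⁶ m = 1.37 μm.
Area A = 0.485 cm² = 4.85×10⁻⁵ m².
(b) P = σAT⁴ = 5.670×10⁻⁸×4.85×10⁻⁵×(2111)⁴ = 54.6 W.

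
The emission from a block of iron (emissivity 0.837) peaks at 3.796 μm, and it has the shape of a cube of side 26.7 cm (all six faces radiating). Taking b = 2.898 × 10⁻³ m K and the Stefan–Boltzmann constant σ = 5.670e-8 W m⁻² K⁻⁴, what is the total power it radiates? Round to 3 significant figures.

Wien's law: T = b/λ_max = 2.898×10⁻³/3.796×10⁻⁶ = 763.435 K.
Area A = 6s² = 6×(0.267 m)² = 0.427734 m².
Then P = εσAT⁴ = 0.837×5.670×10⁻⁸×0.427734×(763.435)⁴ = 6.90×10³ W.

P ≈ 6.90×10³ W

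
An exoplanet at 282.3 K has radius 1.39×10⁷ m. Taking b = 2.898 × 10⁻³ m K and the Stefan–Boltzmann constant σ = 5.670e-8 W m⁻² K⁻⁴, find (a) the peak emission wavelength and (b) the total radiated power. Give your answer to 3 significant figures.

(a) λ_max = b/T = 2.898×10⁻³/282.3 = 1.027×10⁻⁵ m = 10.3 μm.
Surface area A = 4πR² = 4π(1.39×10⁷ m)² = 2.42795×10¹⁵ m².
(b) P = σAT⁴ = 5.670×10⁻⁸×2.42795×10¹⁵×(282.3)⁴ = 8.74×10¹⁷ W.

λ_max ≈ 10.3 μm; P ≈ 8.74×10¹⁷ W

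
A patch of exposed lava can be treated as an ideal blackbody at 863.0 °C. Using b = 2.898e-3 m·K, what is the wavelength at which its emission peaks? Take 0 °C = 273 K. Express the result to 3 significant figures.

T = 863.0 °C + 273 = 1136.0 K.
Wien's displacement law: λ_max = b/T = (2.898×10⁻³ m·K)/(1136.0 K) = 2.551×10⁻⁶ m.
That is 2.55×10³ nm, in the infrared range.

λ_max ≈ 2.55×10³ nm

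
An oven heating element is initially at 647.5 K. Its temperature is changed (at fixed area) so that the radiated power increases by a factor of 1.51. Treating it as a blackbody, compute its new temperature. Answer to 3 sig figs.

T₂ ≈ 718 K

P ∝ T⁴, so T₂/T₁ = (P₂/P₁)^(1/4) = (1.51)^(1/4) = 1.10852.
T₂ = 647.5 × 1.10852 = 718 K.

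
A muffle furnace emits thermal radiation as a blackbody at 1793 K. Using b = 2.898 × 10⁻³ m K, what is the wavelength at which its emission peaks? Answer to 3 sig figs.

Wien's displacement law: λ_max = b/T = (2.898×10⁻³ m·K)/(1793 K) = 1.616×10⁻⁶ m.
That is 1.62×10³ nm, in the infrared range.

λ_max ≈ 1.62×10³ nm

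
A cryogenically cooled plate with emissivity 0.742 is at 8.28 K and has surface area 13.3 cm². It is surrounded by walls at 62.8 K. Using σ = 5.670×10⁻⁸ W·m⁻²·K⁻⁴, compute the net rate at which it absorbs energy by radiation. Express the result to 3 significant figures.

Area A = 13.3 cm² = 1.33×10⁻³ m².
Net radiated power P_net = εσA(T⁴ − T₀⁴) = 0.742×5.670×10⁻⁸×1.33×10⁻³×(8.28⁴ − 62.8⁴).
T⁴ − T₀⁴ = 4700.25 − 1.55539×10⁷ = -1.55492×10⁷ K⁴, so P_net = -8.70×10⁻⁴ W — negative, meaning a net gain of 8.70×10⁻⁴ W.

Net gain ≈ 8.70×10⁻⁴ W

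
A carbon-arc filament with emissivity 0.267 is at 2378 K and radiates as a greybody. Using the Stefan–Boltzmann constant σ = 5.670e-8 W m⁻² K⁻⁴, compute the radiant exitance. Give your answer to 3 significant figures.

Stefan–Boltzmann: I = εσT⁴ = 0.267 × 5.670×10⁻⁸ × (2378)⁴ = 4.84×10⁵ W/m².

I ≈ 4.84×10⁵ W/m²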